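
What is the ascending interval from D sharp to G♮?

diminished fourth

Counting letters D–E–F–G gives a fourth.
D#→G = 4 semitones, 1 narrower than the perfect fourth (5), so diminished.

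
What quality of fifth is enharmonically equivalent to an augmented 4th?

An augmented fourth spans 6 semitones.
A fifth spanning 6 semitones is diminished (the perfect fifth is 7).

diminished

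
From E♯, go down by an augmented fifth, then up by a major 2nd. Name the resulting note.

B

An augmented fifth down from E# is A (letter A, 8 semitones down).
A major second up from A is B (letter B, 2 semitones up).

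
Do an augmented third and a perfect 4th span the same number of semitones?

Yes

An augmented third spans 5 semitones; a perfect fourth spans 5.
They are enharmonically equivalent.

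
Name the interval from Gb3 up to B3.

The letter names run G→B, a span of 2 letter steps, so the interval is some kind of third.
Gb to B is 5 semitones. A major third is 4, so 5 makes it augmented.

augmented third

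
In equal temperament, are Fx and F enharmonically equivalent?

No

Two spellings are enharmonically equivalent only if they share a pitch class.
Here F## → 7, F → 5; 5 ≠ 7, so they are not.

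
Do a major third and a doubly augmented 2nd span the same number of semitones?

A major third spans 4 semitones; a doubly augmented second spans 4.
They are enharmonically equivalent.

Yes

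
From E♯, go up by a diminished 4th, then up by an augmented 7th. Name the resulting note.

A diminished fourth up from E# is A (letter A, 4 semitones up).
An augmented seventh up from A is G## (letter G, 12 semitones up).

G##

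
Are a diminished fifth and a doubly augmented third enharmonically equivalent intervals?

Yes

A diminished fifth spans 6 semitones; a doubly augmented third spans 6.
They are enharmonically equivalent.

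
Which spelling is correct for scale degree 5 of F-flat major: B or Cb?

Cb

Each scale degree takes a distinct letter name. Degree 5 of a scale on F must use the letter C.
Cb and B are enharmonically the same pitch, but only Cb uses the letter C, so it is the correct spelling here.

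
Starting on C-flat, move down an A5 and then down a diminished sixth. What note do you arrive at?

Ab

An augmented fifth down from Cb is Fbb (letter F, 8 semitones down).
A diminished sixth down from Fbb is Ab (letter A, 7 semitones down).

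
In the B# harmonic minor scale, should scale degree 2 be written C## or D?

Each scale degree takes a distinct letter name. Degree 2 of a scale on B must use the letter C.
C## and D are enharmonically the same pitch, but only C## uses the letter C, so it is the correct spelling here.

C##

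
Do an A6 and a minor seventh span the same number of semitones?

An augmented sixth spans 10 semitones; a minor seventh spans 10.
They are enharmonically equivalent.

Yes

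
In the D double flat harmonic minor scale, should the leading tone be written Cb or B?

Each scale degree takes a distinct letter name. Degree 7 of a scale on D must use the letter C.
Cb and B are enharmonically the same pitch, but only Cb uses the letter C, so it is the correct spelling here.

Cb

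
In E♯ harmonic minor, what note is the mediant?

G#

Degree 3 takes the letter 2 steps above E, which is G.
In harmonic minor, degree 3 sits 3 semitones above the tonic. E# + 3 semitones is pitch class 8, spelled on G as G#.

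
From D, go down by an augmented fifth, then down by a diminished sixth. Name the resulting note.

An augmented fifth down from D is Gb (letter G, 8 semitones down).
A diminished sixth down from Gb is B (letter B, 7 semitones down).

B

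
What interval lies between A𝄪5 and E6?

doubly diminished fifth

Counting letters A–B–C–D–E gives a fifth.
A##→E = 5 semitones, 2 narrower than the perfect fifth (7), so doubly diminished.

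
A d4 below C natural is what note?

C down a perfect fourth is G, so the target letter is G.
From C, a diminished fourth is 4 semitones down: G#.

G#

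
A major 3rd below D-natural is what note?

D down a major third is Bb, so the target letter is B.
From D, a major third is 4 semitones down: Bb.

Bb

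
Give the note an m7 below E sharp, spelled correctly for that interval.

A seventh below E lands on the letter F.
A minor seventh spans 10 semitones, so E# moves to pitch class 7. On the letter F that is F##.

F##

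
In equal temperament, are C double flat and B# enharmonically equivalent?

No

Cbb is pitch class 10; B# is pitch class 0.
The pitch classes differ (10 vs. 0), so they are not enharmonic equivalents.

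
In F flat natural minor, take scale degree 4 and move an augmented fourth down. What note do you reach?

Fbb

Scale degree 4 of Fb natural minor is Bbb.
An augmented fourth (6 semitones) below Bbb lands on the letter F, giving Fbb.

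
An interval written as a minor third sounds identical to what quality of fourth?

doubly diminished

A minor third spans 3 semitones.
A fourth spanning 3 semitones is doubly diminished (the perfect fourth is 5).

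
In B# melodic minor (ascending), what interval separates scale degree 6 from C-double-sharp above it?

perfect fourth

Scale degree 6 of B# melodic minor (ascending) is G##.
G## up to C##: letters G→C make it a fourth; 5 semitones makes it perfect.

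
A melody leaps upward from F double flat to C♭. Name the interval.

Counting letters F–G–A–B–C gives a fifth.
Fbb→Cb = 8 semitones, 1 wider than the perfect fifth (7), so augmented.

augmented fifth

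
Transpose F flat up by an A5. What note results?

F up a perfect fifth is C, so the target letter is C.
From Fb, an augmented fifth is 8 semitones up: C.

C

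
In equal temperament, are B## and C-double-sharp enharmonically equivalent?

No

B## is pitch class 1; C## is pitch class 2.
The pitch classes differ (1 vs. 2), so they are not enharmonic equivalents.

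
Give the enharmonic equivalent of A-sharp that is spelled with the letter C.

Cbb

Plain C sits 2 semitones above A#, so on the letter C the same pitch needs a double flat: Cbb.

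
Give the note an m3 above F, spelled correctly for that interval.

A third above F lands on the letter A.
A minor third spans 3 semitones, so F moves to pitch class 8. On the letter A that is Ab.

Ab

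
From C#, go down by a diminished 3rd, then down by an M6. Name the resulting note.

A diminished third down from C# is A## (letter A, 2 semitones down).
A major sixth down from A## is C## (letter C, 9 semitones down).

C##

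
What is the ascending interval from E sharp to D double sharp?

Counting letters E–F–G–A–B–C–D gives a seventh.
E#→D## = 11 semitones, exactly the major seventh.

major seventh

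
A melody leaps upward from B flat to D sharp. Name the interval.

Counting letters B–C–D gives a third.
Bb→D# = 5 semitones, 1 wider than the major third (4), so augmented.

augmented third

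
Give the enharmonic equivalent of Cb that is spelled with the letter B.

Cb is pitch class 11. The letter B alone is pitch class 11.
Pitch class 11 on B needs no accidental: B.

B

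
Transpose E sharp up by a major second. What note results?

F##

A second above E lands on the letter F.
A major second spans 2 semitones, so E# moves to pitch class 7. On the letter F that is F##.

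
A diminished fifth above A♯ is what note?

A up a perfect fifth is E, so the target letter is E.
From A#, a diminished fifth is 6 semitones up: E.

E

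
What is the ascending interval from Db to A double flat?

diminished fifth

Counting letters D–E–F–G–A gives a fifth.
Db→Abb = 6 semitones, 1 narrower than the perfect fifth (7), so diminished.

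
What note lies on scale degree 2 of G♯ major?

The G# major scale runs G# A# B# C# D# E# F##.
Degree 2 is A#.

A#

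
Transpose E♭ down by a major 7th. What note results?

Fb

A seventh below E lands on the letter F.
A major seventh spans 11 semitones, so Eb moves to pitch class 4. On the letter F that is Fb.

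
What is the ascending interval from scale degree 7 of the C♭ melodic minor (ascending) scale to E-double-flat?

diminished fourth

Scale degree 7 of Cb melodic minor (ascending) is Bb.
Bb up to Ebb: letters B→E make it a fourth; 4 semitones makes it diminished.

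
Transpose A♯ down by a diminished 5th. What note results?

A down a perfect fifth is D, so the target letter is D.
From A#, a diminished fifth is 6 semitones down: D##.

D##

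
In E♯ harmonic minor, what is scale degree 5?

The E# harmonic minor scale runs E# F## G# A# B# C# D##.
Degree 5 is B#.

B#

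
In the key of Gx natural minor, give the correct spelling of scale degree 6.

E#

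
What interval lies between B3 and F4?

The letter names run B→F, a span of 4 letter steps, so the interval is some kind of fifth.
B to F is 6 semitones. A perfect fifth is 7, so 6 makes it diminished.

diminished fifth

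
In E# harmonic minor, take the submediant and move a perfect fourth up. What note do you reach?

The submediant of E# harmonic minor is C#.
A perfect fourth (5 semitones) above C# lands on the letter F, giving F#.

F#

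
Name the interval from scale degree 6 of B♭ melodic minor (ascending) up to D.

perfect fifth

Scale degree 6 of Bb melodic minor (ascending) is G.
G up to D: letters G→D make it a fifth; 7 semitones makes it perfect.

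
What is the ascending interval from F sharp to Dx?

augmented sixth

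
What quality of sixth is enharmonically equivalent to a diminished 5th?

doubly diminished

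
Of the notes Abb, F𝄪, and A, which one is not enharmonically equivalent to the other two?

In 12-tone equal temperament, enharmonic equivalents share a pitch class. Abb is pitch class 7; F## is pitch class 7; A is pitch class 9.
Abb and F## share pitch class 7, while A is pitch class 9.

A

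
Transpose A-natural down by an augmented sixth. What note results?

A sixth below A lands on the letter C.
An augmented sixth spans 10 semitones, so A moves to pitch class 11. On the letter C that is Cb.

Cb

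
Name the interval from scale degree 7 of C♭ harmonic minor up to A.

Scale degree 7 of Cb harmonic minor is Bb.
Bb up to A: letters B→A make it a seventh; 11 semitones makes it major.

major seventh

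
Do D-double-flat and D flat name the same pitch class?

Two spellings are enharmonically equivalent only if they share a pitch class.
Here Dbb → 0, Db → 1; 0 ≠ 1, so they are not.

No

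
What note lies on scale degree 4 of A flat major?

Db

The Ab major scale runs Ab Bb C Db Eb F G.
Degree 4 is Db.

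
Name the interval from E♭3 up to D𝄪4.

doubly augmented seventh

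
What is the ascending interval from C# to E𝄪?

augmented third

Counting letters C–D–E gives a third.
C#→E## = 5 semitones, 1 wider than the major third (4), so augmented.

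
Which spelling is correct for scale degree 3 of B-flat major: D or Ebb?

D

Each scale degree takes a distinct letter name. Degree 3 of a scale on B must use the letter D.
D and Ebb are enharmonically the same pitch, but only D uses the letter D, so it is the correct spelling here.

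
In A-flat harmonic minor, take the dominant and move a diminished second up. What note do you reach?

Fbb

The dominant of Ab harmonic minor is Eb.
A diminished second (0 semitones) above Eb lands on the letter F, giving Fbb.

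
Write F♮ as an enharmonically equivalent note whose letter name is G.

Plain G sits 2 semitones above F, so on the letter G the same pitch needs a double flat: Gbb.

Gbb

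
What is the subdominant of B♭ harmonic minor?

Degree 4 takes the letter 3 steps above B, which is E.
In harmonic minor, degree 4 sits 5 semitones above the tonic. Bb + 5 semitones is pitch class 3, spelled on E as Eb.

Eb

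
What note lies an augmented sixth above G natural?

E#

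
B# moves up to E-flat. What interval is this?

Counting letters B–C–D–E gives a fourth.
B#→Eb = 3 semitones, 2 narrower than the perfect fourth (5), so doubly diminished.

doubly diminished fourth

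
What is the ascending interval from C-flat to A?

augmented sixth

The letter names run C→A, a span of 5 letter steps, so the interval is some kind of sixth.
Cb to A is 10 semitones. A major sixth is 9, so 10 makes it augmented.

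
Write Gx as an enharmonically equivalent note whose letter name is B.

G## is pitch class 9. The letter B alone is pitch class 11.
To reach pitch class 9 from B requires an offset of -2 semitones, i.e. double flat: Bbb.

Bbb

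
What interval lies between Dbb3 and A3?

doubly augmented fifth

The letter names run D→A, a span of 4 letter steps, so the interval is some kind of fifth.
Dbb to A is 9 semitones. A perfect fifth is 7, so 9 makes it doubly augmented.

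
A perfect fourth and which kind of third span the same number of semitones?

augmented

A perfect fourth spans 5 semitones.
A third spanning 5 semitones is augmented (the major third is 4).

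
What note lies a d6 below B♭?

D#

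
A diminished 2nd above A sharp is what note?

Bb

A up a major second is B, so the target letter is B.
From A#, a diminished second is 0 semitones up: Bb.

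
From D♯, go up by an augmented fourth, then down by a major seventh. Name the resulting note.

A#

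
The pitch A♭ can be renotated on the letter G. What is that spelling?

Plain G sits 1 semitone below Ab, so on the letter G the same pitch needs a sharp: G#.

G#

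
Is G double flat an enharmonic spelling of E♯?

Yes

Gbb is pitch class 5; E# is pitch class 5.
All spellings map to pitch class 5, so they are enharmonically equivalent.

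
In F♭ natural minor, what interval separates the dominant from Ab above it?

The dominant of Fb natural minor is Cb.
Cb up to Ab: letters C→A make it a sixth; 9 semitones makes it major.

major sixth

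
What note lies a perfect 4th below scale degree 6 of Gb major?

Bb

Scale degree 6 of Gb major is Eb.
A perfect fourth (5 semitones) below Eb lands on the letter B, giving Bb.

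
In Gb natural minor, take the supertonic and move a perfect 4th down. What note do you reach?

Eb

The supertonic of Gb natural minor is Ab.
A perfect fourth (5 semitones) below Ab lands on the letter E, giving Eb.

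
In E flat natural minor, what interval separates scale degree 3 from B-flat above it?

Scale degree 3 of Eb natural minor is Gb.
Gb up to Bb: letters G→B make it a third; 4 semitones makes it major.

major third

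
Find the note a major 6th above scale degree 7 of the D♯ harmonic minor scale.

Scale degree 7 of D# harmonic minor is C##.
A major sixth (9 semitones) above C## lands on the letter A, giving A##.

A##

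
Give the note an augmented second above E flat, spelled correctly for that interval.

F#

A second above E lands on the letter F.
An augmented second spans 3 semitones, so Eb moves to pitch class 6. On the letter F that is F#.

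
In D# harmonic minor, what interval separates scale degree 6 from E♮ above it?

Scale degree 6 of D# harmonic minor is B.
B up to E: letters B→E make it a fourth; 5 semitones makes it perfect.

perfect fourth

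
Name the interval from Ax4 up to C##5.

minor third

Counting letters A–B–C gives a third.
A##→C## = 3 semitones, 1 narrower than the major third (4), so minor.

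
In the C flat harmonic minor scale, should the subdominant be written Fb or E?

Each scale degree takes a distinct letter name. Degree 4 of a scale on C must use the letter F.
Fb and E are enharmonically the same pitch, but only Fb uses the letter F, so it is the correct spelling here.

Fb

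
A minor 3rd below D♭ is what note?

Bb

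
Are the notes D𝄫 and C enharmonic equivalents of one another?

Dbb = pitch class 0 and C = pitch class 0 — the same pitch class, so they are enharmonic equivalents.

Yes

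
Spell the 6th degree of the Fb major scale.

Degree 6 takes the letter 5 steps above F, which is D.
In major, degree 6 sits 9 semitones above the tonic. Fb + 9 semitones is pitch class 1, spelled on D as Db.

Db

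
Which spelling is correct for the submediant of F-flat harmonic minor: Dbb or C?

Each scale degree takes a distinct letter name. Degree 6 of a scale on F must use the letter D.
Dbb and C are enharmonically the same pitch, but only Dbb uses the letter D, so it is the correct spelling here.

Dbb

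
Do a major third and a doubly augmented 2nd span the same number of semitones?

A major third spans 4 semitones; a doubly augmented second spans 4.
They are enharmonically equivalent.

Yes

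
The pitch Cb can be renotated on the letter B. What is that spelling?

B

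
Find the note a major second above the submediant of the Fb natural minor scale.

Ebb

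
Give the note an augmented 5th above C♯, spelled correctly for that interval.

G##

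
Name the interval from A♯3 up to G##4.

major seventh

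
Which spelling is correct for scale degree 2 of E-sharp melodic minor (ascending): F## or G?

Each scale degree takes a distinct letter name. Degree 2 of a scale on E must use the letter F.
F## and G are enharmonically the same pitch, but only F## uses the letter F, so it is the correct spelling here.

F##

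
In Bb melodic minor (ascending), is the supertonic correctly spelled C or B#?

C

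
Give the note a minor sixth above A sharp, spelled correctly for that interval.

F#

A sixth above A lands on the letter F.
A minor sixth spans 8 semitones, so A# moves to pitch class 6. On the letter F that is F#.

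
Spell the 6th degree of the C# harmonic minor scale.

The C# harmonic minor scale runs C# D# E F# G# A B#.
Degree 6 is A.

A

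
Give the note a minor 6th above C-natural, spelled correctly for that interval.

C up a major sixth is A, so the target letter is A.
From C, a minor sixth is 8 semitones up: Ab.

Ab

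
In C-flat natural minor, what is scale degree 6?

Abb

The Cb natural minor scale runs Cb Db Ebb Fb Gb Abb Bbb.
Degree 6 is Abb.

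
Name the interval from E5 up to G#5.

major third

Counting letters E–F–G gives a third.
E→G# = 4 semitones, exactly the major third.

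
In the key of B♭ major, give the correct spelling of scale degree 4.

Eb

Degree 4 takes the letter 3 steps above B, which is E.
In major, degree 4 sits 5 semitones above the tonic. Bb + 5 semitones is pitch class 3, spelled on E as Eb.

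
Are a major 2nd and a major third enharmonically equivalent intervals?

No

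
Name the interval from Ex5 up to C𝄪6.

The letter names run E→C, a span of 5 letter steps, so the interval is some kind of sixth.
E## to C## is 8 semitones. A major sixth is 9, so 8 makes it minor.

minor sixth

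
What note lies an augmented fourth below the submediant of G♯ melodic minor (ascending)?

The submediant of G# melodic minor (ascending) is E#.
An augmented fourth (6 semitones) below E# lands on the letter B, giving B.

B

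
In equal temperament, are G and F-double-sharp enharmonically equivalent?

G is pitch class 7; F## is pitch class 7.
All spellings map to pitch class 7, so they are enharmonically equivalent.

Yes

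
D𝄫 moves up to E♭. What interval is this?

Counting letters D–E gives a second.
Dbb→Eb = 3 semitones, 1 wider than the major second (2), so augmented.

augmented second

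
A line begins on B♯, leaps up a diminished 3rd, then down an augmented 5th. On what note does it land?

Gb

A diminished third up from B# is D (letter D, 2 semitones up).
An augmented fifth down from D is Gb (letter G, 8 semitones down).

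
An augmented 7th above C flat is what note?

B

A seventh above C lands on the letter B.
An augmented seventh spans 12 semitones, so Cb moves to pitch class 11. On the letter B that is B.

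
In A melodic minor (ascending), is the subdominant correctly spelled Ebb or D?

D

Each scale degree takes a distinct letter name. Degree 4 of a scale on A must use the letter D.
D and Ebb are enharmonically the same pitch, but only D uses the letter D, so it is the correct spelling here.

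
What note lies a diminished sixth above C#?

A sixth above C lands on the letter A.
A diminished sixth spans 7 semitones, so C# moves to pitch class 8. On the letter A that is Ab.

Ab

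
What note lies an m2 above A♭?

A up a major second is B, so the target letter is B.
From Ab, a minor second is 1 semitone up: Bbb.

Bbb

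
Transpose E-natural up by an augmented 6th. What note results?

C##

A sixth above E lands on the letter C.
An augmented sixth spans 10 semitones, so E moves to pitch class 2. On the letter C that is C##.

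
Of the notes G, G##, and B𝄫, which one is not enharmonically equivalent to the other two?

G

In 12-tone equal temperament, enharmonic equivalents share a pitch class. G is pitch class 7; G## is pitch class 9; Bbb is pitch class 9.
G## and Bbb share pitch class 9, while G is pitch class 7.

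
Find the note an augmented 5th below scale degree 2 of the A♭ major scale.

Scale degree 2 of Ab major is Bb.
An augmented fifth (8 semitones) below Bb lands on the letter E, giving Ebb.

Ebb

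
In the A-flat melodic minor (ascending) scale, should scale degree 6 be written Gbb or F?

F

Each scale degree takes a distinct letter name. Degree 6 of a scale on A must use the letter F.
F and Gbb are enharmonically the same pitch, but only F uses the letter F, so it is the correct spelling here.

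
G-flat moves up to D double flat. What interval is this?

diminished fifth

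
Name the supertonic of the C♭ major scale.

The Cb major scale runs Cb Db Eb Fb Gb Ab Bb.
Degree 2 is Db.

Db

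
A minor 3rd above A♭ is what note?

Cb

A third above A lands on the letter C.
A minor third spans 3 semitones, so Ab moves to pitch class 11. On the letter C that is Cb.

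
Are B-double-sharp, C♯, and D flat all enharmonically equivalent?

B## is pitch class 1; C# is pitch class 1; Db is pitch class 1.
All spellings map to pitch class 1, so they are enharmonically equivalent.

Yes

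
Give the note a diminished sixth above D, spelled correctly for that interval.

Bbb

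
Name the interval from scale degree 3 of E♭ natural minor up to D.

augmented fifth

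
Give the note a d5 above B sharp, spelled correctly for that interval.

F#

A fifth above B lands on the letter F.
A diminished fifth spans 6 semitones, so B# moves to pitch class 6. On the letter F that is F#.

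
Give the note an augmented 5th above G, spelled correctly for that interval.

G up a perfect fifth is D, so the target letter is D.
From G, an augmented fifth is 8 semitones up: D#.

D#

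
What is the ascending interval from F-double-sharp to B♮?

diminished fourth

The letter names run F→B, a span of 3 letter steps, so the interval is some kind of fourth.
F## to B is 4 semitones. A perfect fourth is 5, so 4 makes it diminished.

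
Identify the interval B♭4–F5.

perfect fifth

The letter names run B→F, a span of 4 letter steps, so the interval is some kind of fifth.
Bb to F is 7 semitones. A perfect fifth is 7, so 7 makes it perfect.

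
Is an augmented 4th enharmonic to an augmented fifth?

An augmented fourth spans 6 semitones; an augmented fifth spans 8.
The spans differ, so they are not enharmonic equivalents.

No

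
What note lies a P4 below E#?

E down a perfect fourth is B, so the target letter is B.
From E#, a perfect fourth is 5 semitones down: B#.

B#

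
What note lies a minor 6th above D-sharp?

B

A sixth above D lands on the letter B.
A minor sixth spans 8 semitones, so D# moves to pitch class 11. On the letter B that is B.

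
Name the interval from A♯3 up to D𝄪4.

augmented fourth

The letter names run A→D, a span of 3 letter steps, so the interval is some kind of fourth.
A# to D## is 6 semitones. A perfect fourth is 5, so 6 makes it augmented.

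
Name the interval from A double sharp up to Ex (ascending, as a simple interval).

Counting letters A–B–C–D–E gives a fifth.
A##→E## = 7 semitones, exactly the perfect fifth.

perfect fifth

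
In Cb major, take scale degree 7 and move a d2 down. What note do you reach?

A#

Scale degree 7 of Cb major is Bb.
A diminished second (0 semitones) below Bb lands on the letter A, giving A#.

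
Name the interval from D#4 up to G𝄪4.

Counting letters D–E–F–G gives a fourth.
D#→G## = 6 semitones, 1 wider than the perfect fourth (5), so augmented.

augmented fourth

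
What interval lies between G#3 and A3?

minor second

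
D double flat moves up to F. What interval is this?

augmented third

The letter names run D→F, a span of 2 letter steps, so the interval is some kind of third.
Dbb to F is 5 semitones. A major third is 4, so 5 makes it augmented.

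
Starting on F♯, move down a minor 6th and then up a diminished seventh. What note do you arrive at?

A minor sixth down from F# is A# (letter A, 8 semitones down).
A diminished seventh up from A# is G (letter G, 9 semitones up).

G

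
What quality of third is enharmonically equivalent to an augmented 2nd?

minor

An augmented second spans 3 semitones.
A third spanning 3 semitones is minor (the major third is 4).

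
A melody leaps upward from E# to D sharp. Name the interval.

minor seventh

Counting letters E–F–G–A–B–C–D gives a seventh.
E#→D# = 10 semitones, 1 narrower than the major seventh (11), so minor.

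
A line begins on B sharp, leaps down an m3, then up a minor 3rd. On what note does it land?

B#

A minor third down from B# is G## (letter G, 3 semitones down).
A minor third up from G## is B# (letter B, 3 semitones up).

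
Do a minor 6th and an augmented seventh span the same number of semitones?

No

A minor sixth spans 8 semitones; an augmented seventh spans 12.
The spans differ, so they are not enharmonic equivalents.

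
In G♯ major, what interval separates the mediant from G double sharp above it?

major sixth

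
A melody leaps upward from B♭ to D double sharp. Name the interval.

The letter names run B→D, a span of 2 letter steps, so the interval is some kind of third.
Bb to D## is 6 semitones. A major third is 4, so 6 makes it doubly augmented.

doubly augmented third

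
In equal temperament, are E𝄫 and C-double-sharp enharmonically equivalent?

Ebb = pitch class 2 and C## = pitch class 2 — the same pitch class, so they are enharmonic equivalents.

Yes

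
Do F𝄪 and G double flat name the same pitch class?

No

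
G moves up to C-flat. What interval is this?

diminished fourth

The letter names run G→C, a span of 3 letter steps, so the interval is some kind of fourth.
G to Cb is 4 semitones. A perfect fourth is 5, so 4 makes it diminished.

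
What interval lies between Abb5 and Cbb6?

The letter names run A→C, a span of 2 letter steps, so the interval is some kind of third.
Abb to Cbb is 3 semitones. A major third is 4, so 3 makes it minor.

minor third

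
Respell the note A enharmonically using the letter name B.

Bbb

Plain B sits 2 semitones above A, so on the letter B the same pitch needs a double flat: Bbb.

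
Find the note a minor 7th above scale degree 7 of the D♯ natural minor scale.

Scale degree 7 of D# natural minor is C#.
A minor seventh (10 semitones) above C# lands on the letter B, giving B.

B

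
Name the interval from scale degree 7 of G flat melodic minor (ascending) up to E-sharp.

augmented seventh

Scale degree 7 of Gb melodic minor (ascending) is F.
F up to E#: letters F→E make it a seventh; 12 semitones makes it augmented.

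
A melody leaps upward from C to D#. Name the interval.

augmented second

Counting letters C–D gives a second.
C→D# = 3 semitones, 1 wider than the major second (2), so augmented.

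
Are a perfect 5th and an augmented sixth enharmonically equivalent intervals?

No

A perfect fifth spans 7 semitones; an augmented sixth spans 10.
The spans differ, so they are not enharmonic equivalents.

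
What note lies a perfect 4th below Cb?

C down a perfect fourth is G, so the target letter is G.
From Cb, a perfect fourth is 5 semitones down: Gb.

Gb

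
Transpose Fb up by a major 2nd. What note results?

A second above F lands on the letter G.
A major second spans 2 semitones, so Fb moves to pitch class 6. On the letter G that is Gb.

Gb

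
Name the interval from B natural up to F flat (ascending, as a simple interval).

doubly diminished fifth

Counting letters B–C–D–E–F gives a fifth.
B→Fb = 5 semitones, 2 narrower than the perfect fifth (7), so doubly diminished.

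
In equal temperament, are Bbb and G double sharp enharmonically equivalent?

Bbb is pitch class 9; G## is pitch class 9.
All spellings map to pitch class 9, so they are enharmonically equivalent.

Yes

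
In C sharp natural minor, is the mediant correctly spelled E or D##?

E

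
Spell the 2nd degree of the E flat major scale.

The Eb major scale runs Eb F G Ab Bb C D.
Degree 2 is F.

F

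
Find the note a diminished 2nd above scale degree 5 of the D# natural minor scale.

Scale degree 5 of D# natural minor is A#.
A diminished second (0 semitones) above A# lands on the letter B, giving Bb.

Bb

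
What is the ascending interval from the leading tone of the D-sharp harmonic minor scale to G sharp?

diminished fifth

The leading tone of D# harmonic minor is C##.
C## up to G#: letters C→G make it a fifth; 6 semitones makes it diminished.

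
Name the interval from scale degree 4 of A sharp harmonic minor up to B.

minor sixth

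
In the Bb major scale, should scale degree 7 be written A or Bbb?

Each scale degree takes a distinct letter name. Degree 7 of a scale on B must use the letter A.
A and Bbb are enharmonically the same pitch, but only A uses the letter A, so it is the correct spelling here.

A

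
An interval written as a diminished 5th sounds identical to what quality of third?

A diminished fifth spans 6 semitones.
A third spanning 6 semitones is doubly augmented (the major third is 4).

doubly augmented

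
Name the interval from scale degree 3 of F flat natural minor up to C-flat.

major third

Scale degree 3 of Fb natural minor is Abb.
Abb up to Cb: letters A→C make it a third; 4 semitones makes it major.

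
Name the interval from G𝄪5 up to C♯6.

Counting letters G–A–B–C gives a fourth.
G##→C# = 4 semitones, 1 narrower than the perfect fourth (5), so diminished.

diminished fourth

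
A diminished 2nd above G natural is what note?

Abb

A second above G lands on the letter A.
A diminished second spans 0 semitones, so G moves to pitch class 7. On the letter A that is Abb.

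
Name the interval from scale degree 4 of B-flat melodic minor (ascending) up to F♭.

Scale degree 4 of Bb melodic minor (ascending) is Eb.
Eb up to Fb: letters E→F make it a second; 1 semitone makes it minor.

minor second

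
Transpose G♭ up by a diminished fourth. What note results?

Cbb

G up a perfect fourth is C, so the target letter is C.
From Gb, a diminished fourth is 4 semitones up: Cbb.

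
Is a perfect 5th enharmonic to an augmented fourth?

No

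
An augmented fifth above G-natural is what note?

D#

A fifth above G lands on the letter D.
An augmented fifth spans 8 semitones, so G moves to pitch class 3. On the letter D that is D#.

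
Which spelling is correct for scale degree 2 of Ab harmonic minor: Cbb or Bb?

Each scale degree takes a distinct letter name. Degree 2 of a scale on A must use the letter B.
Bb and Cbb are enharmonically the same pitch, but only Bb uses the letter B, so it is the correct spelling here.

Bb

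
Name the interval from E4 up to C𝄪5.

augmented sixth

The letter names run E→C, a span of 5 letter steps, so the interval is some kind of sixth.
E to C## is 10 semitones. A major sixth is 9, so 10 makes it augmented.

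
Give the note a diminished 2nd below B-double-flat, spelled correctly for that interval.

A

B down a major second is A, so the target letter is A.
From Bbb, a diminished second is 0 semitones down: A.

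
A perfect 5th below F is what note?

Bb

F down a perfect fifth is Bb, so the target letter is B.
From F, a perfect fifth is 7 semitones down: Bb.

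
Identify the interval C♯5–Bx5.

Counting letters C–D–E–F–G–A–B gives a seventh.
C#→B## = 12 semitones, 1 wider than the major seventh (11), so augmented.

augmented seventh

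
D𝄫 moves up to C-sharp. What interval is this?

The letter names run D→C, a span of 6 letter steps, so the interval is some kind of seventh.
Dbb to C# is 13 semitones. A major seventh is 11, so 13 makes it doubly augmented.

doubly augmented seventh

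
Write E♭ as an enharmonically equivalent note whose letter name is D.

D#

Eb is pitch class 3. The letter D alone is pitch class 2.
To reach pitch class 3 from D requires an offset of +1 semitone, i.e. sharp: D#.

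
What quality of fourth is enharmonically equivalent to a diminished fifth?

augmented

A diminished fifth spans 6 semitones.
A fourth spanning 6 semitones is augmented (the perfect fourth is 5).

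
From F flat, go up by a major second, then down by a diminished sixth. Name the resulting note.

A major second up from Fb is Gb (letter G, 2 semitones up).
A diminished sixth down from Gb is B (letter B, 7 semitones down).

B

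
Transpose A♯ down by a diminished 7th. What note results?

B##

A seventh below A lands on the letter B.
A diminished seventh spans 9 semitones, so A# moves to pitch class 1. On the letter B that is B##.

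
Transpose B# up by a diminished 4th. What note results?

A fourth above B lands on the letter E.
A diminished fourth spans 4 semitones, so B# moves to pitch class 4. On the letter E that is E.

E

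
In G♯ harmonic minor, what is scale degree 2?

A#

Degree 2 takes the letter 1 step above G, which is A.
In harmonic minor, degree 2 sits 2 semitones above the tonic. G# + 2 semitones is pitch class 10, spelled on A as A#.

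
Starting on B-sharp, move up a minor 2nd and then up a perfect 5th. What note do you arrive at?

G#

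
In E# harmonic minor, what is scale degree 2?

F##

The E# harmonic minor scale runs E# F## G# A# B# C# D##.
Degree 2 is F##.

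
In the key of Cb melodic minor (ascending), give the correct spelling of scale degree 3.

Ebb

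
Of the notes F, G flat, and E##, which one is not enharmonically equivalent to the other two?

F

In 12-tone equal temperament, enharmonic equivalents share a pitch class. F is pitch class 5; Gb is pitch class 6; E## is pitch class 6.
Gb and E## share pitch class 6, while F is pitch class 5.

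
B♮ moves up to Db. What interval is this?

The letter names run B→D, a span of 2 letter steps, so the interval is some kind of third.
B to Db is 2 semitones. A major third is 4, so 2 makes it diminished.

diminished third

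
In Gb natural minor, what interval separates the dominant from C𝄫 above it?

diminished seventh

The dominant of Gb natural minor is Db.
Db up to Cbb: letters D→C make it a seventh; 9 semitones makes it diminished.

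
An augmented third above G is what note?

A third above G lands on the letter B.
An augmented third spans 5 semitones, so G moves to pitch class 0. On the letter B that is B#.

B#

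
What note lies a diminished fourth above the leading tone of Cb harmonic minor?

Ebb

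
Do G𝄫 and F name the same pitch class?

Yes

Gbb is pitch class 5; F is pitch class 5.
All spellings map to pitch class 5, so they are enharmonically equivalent.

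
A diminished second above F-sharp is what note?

Gb

F up a major second is G, so the target letter is G.
From F#, a diminished second is 0 semitones up: Gb.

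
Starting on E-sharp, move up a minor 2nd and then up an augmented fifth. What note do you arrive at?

A minor second up from E# is F# (letter F, 1 semitone up).
An augmented fifth up from F# is C## (letter C, 8 semitones up).

C##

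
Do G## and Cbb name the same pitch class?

G## is pitch class 9; Cbb is pitch class 10.
The pitch classes differ (9 vs. 10), so they are not enharmonic equivalents.

No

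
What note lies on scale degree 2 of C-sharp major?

D#

Degree 2 takes the letter 1 step above C, which is D.
In major, degree 2 sits 2 semitones above the tonic. C# + 2 semitones is pitch class 3, spelled on D as D#.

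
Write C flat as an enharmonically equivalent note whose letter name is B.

Cb is pitch class 11. The letter B alone is pitch class 11.
Pitch class 11 on B needs no accidental: B.

B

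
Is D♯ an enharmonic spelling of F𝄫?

Yes

D# = pitch class 3 and Fbb = pitch class 3 — the same pitch class, so they are enharmonic equivalents.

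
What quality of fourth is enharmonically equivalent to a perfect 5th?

A perfect fifth spans 7 semitones.
A fourth spanning 7 semitones is doubly augmented (the perfect fourth is 5).

doubly augmented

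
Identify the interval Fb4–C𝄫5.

The letter names run F→C, a span of 4 letter steps, so the interval is some kind of fifth.
Fb to Cbb is 6 semitones. A perfect fifth is 7, so 6 makes it diminished.

diminished fifth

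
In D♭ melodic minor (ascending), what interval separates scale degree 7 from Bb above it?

Scale degree 7 of Db melodic minor (ascending) is C.
C up to Bb: letters C→B make it a seventh; 10 semitones makes it minor.

minor seventh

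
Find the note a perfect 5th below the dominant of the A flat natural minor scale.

The dominant of Ab natural minor is Eb.
A perfect fifth (7 semitones) below Eb lands on the letter A, giving Ab.

Ab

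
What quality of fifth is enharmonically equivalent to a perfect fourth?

A perfect fourth spans 5 semitones.
A fifth spanning 5 semitones is doubly diminished (the perfect fifth is 7).

doubly diminished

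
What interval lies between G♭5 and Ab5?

The letter names run G→A, a span of 1 letter step, so the interval is some kind of second.
Gb to Ab is 2 semitones. A major second is 2, so 2 makes it major.

major second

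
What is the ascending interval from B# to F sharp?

The letter names run B→F, a span of 4 letter steps, so the interval is some kind of fifth.
B# to F# is 6 semitones. A perfect fifth is 7, so 6 makes it diminished.

diminished fifth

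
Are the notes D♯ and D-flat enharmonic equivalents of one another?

D# is pitch class 3; Db is pitch class 1.
The pitch classes differ (3 vs. 1), so they are not enharmonic equivalents.

No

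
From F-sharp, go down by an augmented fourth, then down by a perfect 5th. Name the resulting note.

F

An augmented fourth down from F# is C (letter C, 6 semitones down).
A perfect fifth down from C is F (letter F, 7 semitones down).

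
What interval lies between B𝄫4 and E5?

doubly augmented fourth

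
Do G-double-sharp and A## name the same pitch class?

No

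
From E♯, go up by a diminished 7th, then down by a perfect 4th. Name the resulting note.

A diminished seventh up from E# is D (letter D, 9 semitones up).
A perfect fourth down from D is A (letter A, 5 semitones down).

A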